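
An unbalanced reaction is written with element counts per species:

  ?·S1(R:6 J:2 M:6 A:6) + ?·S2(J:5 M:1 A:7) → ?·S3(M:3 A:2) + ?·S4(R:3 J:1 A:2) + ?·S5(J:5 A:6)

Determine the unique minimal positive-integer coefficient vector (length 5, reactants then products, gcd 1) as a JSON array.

Coefficients: [1, 6, 4, 2, 6]

R: 1·6+6·0 = 6 | 4·0+2·3+6·0 = 6
J: 1·2+6·5 = 32 | 4·0+2·1+6·5 = 32
M: 1·6+6·1 = 12 | 4·3+2·0+6·0 = 12
A: 1·6+6·7 = 48 | 4·2+2·2+6·6 = 48
gcd(1,6,4,2,6) = 1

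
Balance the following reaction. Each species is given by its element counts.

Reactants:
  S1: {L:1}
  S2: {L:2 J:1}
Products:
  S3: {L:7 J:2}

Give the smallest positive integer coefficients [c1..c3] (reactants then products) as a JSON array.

L: 3·1+2·2 = 7 | 1·7 = 7
J: 3·0+2·1 = 2 | 1·2 = 2
gcd(3,2,1) = 1

Coefficients: [3, 2, 1]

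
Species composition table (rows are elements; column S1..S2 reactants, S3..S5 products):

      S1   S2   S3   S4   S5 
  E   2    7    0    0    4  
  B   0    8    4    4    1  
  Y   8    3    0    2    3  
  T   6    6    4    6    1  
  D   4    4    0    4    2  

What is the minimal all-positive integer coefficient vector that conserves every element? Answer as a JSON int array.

E: 1·2+2·7 = 16 | 2·0+1·0+4·4 = 16
B: 1·0+2·8 = 16 | 2·4+1·4+4·1 = 16
Y: 1·8+2·3 = 14 | 2·0+1·2+4·3 = 14
T: 1·6+2·6 = 18 | 2·4+1·6+4·1 = 18
D: 1·4+2·4 = 12 | 2·0+1·4+4·2 = 12
gcd(1,2,2,1,4) = 1

Coefficients: [1, 2, 2, 1, 4]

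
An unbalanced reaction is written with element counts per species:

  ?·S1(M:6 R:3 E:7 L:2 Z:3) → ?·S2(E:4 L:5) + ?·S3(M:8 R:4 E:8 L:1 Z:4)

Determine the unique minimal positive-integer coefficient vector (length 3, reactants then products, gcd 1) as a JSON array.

Coefficients: [4, 1, 3]

M: 4·6 = 24 | 1·0+3·8 = 24
R: 4·3 = 12 | 1·0+3·4 = 12
E: 4·7 = 28 | 1·4+3·8 = 28
L: 4·2 = 8 | 1·5+3·1 = 8
Z: 4·3 = 12 | 1·0+3·4 = 12
gcd(4,1,3) = 1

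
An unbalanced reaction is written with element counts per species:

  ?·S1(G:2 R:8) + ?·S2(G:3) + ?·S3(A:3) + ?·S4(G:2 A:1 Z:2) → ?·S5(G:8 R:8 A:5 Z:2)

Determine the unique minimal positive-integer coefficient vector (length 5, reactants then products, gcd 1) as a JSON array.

Coefficients: [3, 4, 4, 3, 3]

G: 3·2+4·3+4·0+3·2 = 24 | 3·8 = 24
R: 3·8+4·0+4·0+3·0 = 24 | 3·8 = 24
A: 3·0+4·0+4·3+3·1 = 15 | 3·5 = 15
Z: 3·0+4·0+4·0+3·2 = 6 | 3·2 = 6
gcd(3,4,4,3,3) = 1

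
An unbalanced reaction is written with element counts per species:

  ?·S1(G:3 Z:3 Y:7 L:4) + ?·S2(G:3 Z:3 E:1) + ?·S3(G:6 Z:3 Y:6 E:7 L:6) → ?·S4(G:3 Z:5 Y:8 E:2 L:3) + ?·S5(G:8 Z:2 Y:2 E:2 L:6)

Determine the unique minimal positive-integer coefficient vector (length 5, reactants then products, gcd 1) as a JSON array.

G: 6·3+4·3+2·6 = 42 | 6·3+3·8 = 42
Z: 6·3+4·3+2·3 = 36 | 6·5+3·2 = 36
Y: 6·7+4·0+2·6 = 54 | 6·8+3·2 = 54
E: 6·0+4·1+2·7 = 18 | 6·2+3·2 = 18
L: 6·4+4·0+2·6 = 36 | 6·3+3·6 = 36
gcd(6,4,2,6,3) = 1

Coefficients: [6, 4, 2, 6, 3]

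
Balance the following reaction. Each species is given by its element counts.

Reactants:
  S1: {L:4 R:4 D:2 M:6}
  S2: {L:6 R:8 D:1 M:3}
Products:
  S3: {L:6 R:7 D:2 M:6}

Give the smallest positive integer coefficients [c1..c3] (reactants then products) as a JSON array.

L: 3·4+2·6 = 24 | 4·6 = 24
R: 3·4+2·8 = 28 | 4·7 = 28
D: 3·2+2·1 = 8 | 4·2 = 8
M: 3·6+2·3 = 24 | 4·6 = 24
gcd(3,2,4) = 1

Coefficients: [3, 2, 4]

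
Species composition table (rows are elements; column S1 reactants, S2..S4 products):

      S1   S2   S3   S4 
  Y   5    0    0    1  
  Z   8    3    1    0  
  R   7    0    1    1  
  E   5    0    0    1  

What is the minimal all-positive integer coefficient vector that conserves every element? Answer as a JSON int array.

Coefficients: [1, 2, 2, 5]

Y: 1·5 = 5 | 2·0+2·0+5·1 = 5
Z: 1·8 = 8 | 2·3+2·1+5·0 = 8
R: 1·7 = 7 | 2·0+2·1+5·1 = 7
E: 1·5 = 5 | 2·0+2·0+5·1 = 5
gcd(1,2,2,5) = 1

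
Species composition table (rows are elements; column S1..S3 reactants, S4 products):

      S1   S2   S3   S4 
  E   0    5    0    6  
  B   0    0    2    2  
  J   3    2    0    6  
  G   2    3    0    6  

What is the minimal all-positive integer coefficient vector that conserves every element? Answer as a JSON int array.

E: 6·0+6·5+5·0 = 30 | 5·6 = 30
B: 6·0+6·0+5·2 = 10 | 5·2 = 10
J: 6·3+6·2+5·0 = 30 | 5·6 = 30
G: 6·2+6·3+5·0 = 30 | 5·6 = 30
gcd(6,6,5,5) = 1

Coefficients: [6, 6, 5, 5]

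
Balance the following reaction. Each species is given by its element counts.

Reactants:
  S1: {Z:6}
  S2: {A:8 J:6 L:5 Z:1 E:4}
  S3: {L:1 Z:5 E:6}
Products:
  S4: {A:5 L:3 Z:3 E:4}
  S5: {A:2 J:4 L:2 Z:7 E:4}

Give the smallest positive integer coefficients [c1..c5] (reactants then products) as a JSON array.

Coefficients: [5, 4, 4, 4, 6]

A: 5·0+4·8+4·0 = 32 | 4·5+6·2 = 32
J: 5·0+4·6+4·0 = 24 | 4·0+6·4 = 24
L: 5·0+4·5+4·1 = 24 | 4·3+6·2 = 24
Z: 5·6+4·1+4·5 = 54 | 4·3+6·7 = 54
E: 5·0+4·4+4·6 = 40 | 4·4+6·4 = 40
gcd(5,4,4,4,6) = 1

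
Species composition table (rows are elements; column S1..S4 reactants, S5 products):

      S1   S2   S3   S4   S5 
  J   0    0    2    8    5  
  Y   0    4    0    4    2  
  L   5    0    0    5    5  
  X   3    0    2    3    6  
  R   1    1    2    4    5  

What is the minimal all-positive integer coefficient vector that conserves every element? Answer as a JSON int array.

J: 3·0+1·0+6·2+1·8 = 20 | 4·5 = 20
Y: 3·0+1·4+6·0+1·4 = 8 | 4·2 = 8
L: 3·5+1·0+6·0+1·5 = 20 | 4·5 = 20
X: 3·3+1·0+6·2+1·3 = 24 | 4·6 = 24
R: 3·1+1·1+6·2+1·4 = 20 | 4·5 = 20
gcd(3,1,6,1,4) = 1

Coefficients: [3, 1, 6, 1, 4]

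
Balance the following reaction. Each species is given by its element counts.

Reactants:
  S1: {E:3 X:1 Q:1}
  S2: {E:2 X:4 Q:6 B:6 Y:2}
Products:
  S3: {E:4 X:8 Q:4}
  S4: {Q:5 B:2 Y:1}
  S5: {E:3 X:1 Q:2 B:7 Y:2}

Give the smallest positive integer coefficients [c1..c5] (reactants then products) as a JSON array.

Coefficients: [4, 6, 3, 4, 4]

E: 4·3+6·2 = 24 | 3·4+4·0+4·3 = 24
X: 4·1+6·4 = 28 | 3·8+4·0+4·1 = 28
Q: 4·1+6·6 = 40 | 3·4+4·5+4·2 = 40
B: 4·0+6·6 = 36 | 3·0+4·2+4·7 = 36
Y: 4·0+6·2 = 12 | 3·0+4·1+4·2 = 12
gcd(4,6,3,4,4) = 1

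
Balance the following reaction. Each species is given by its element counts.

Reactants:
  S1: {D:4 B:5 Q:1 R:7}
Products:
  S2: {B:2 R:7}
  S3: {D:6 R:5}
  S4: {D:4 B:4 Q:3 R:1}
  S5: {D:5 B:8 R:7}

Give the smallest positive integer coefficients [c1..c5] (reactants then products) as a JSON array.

Coefficients: [6, 3, 1, 2, 2]

D: 6·4 = 24 | 3·0+1·6+2·4+2·5 = 24
B: 6·5 = 30 | 3·2+1·0+2·4+2·8 = 30
Q: 6·1 = 6 | 3·0+1·0+2·3+2·0 = 6
R: 6·7 = 42 | 3·7+1·5+2·1+2·7 = 42
gcd(6,3,1,2,2) = 1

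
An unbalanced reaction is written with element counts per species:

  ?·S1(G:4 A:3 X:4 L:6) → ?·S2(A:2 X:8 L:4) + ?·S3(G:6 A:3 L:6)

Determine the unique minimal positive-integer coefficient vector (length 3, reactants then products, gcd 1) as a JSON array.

G: 6·4 = 24 | 3·0+4·6 = 24
A: 6·3 = 18 | 3·2+4·3 = 18
X: 6·4 = 24 | 3·8+4·0 = 24
L: 6·6 = 36 | 3·4+4·6 = 36
gcd(6,3,4) = 1

Coefficients: [6, 3, 4]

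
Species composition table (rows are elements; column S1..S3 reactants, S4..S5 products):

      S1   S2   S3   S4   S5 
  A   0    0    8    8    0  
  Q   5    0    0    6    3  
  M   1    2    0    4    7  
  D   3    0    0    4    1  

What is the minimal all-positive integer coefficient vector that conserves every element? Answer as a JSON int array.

A: 3·0+6·0+2·8 = 16 | 2·8+1·0 = 16
Q: 3·5+6·0+2·0 = 15 | 2·6+1·3 = 15
M: 3·1+6·2+2·0 = 15 | 2·4+1·7 = 15
D: 3·3+6·0+2·0 = 9 | 2·4+1·1 = 9
gcd(3,6,2,2,1) = 1

Coefficients: [3, 6, 2, 2, 1]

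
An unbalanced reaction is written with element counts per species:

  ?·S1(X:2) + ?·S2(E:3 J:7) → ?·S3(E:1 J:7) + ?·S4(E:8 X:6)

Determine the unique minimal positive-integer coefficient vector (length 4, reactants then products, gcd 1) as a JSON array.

E: 3·0+4·3 = 12 | 4·1+1·8 = 12
X: 3·2+4·0 = 6 | 4·0+1·6 = 6
J: 3·0+4·7 = 28 | 4·7+1·0 = 28
gcd(3,4,4,1) = 1

Coefficients: [3, 4, 4, 1]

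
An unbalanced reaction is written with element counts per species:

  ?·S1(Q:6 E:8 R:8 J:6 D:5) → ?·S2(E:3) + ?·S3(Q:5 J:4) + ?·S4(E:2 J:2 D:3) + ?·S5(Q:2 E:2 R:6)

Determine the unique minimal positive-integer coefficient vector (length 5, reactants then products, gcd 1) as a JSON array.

Q: 3·6 = 18 | 2·0+2·5+5·0+4·2 = 18
E: 3·8 = 24 | 2·3+2·0+5·2+4·2 = 24
R: 3·8 = 24 | 2·0+2·0+5·0+4·6 = 24
J: 3·6 = 18 | 2·0+2·4+5·2+4·0 = 18
D: 3·5 = 15 | 2·0+2·0+5·3+4·0 = 15
gcd(3,2,2,5,4) = 1

Coefficients: [3, 2, 2, 5, 4]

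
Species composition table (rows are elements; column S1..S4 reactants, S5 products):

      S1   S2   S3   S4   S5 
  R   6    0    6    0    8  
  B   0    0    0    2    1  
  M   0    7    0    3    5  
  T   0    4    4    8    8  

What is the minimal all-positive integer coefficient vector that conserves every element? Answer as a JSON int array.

R: 5·6+3·0+3·6+3·0 = 48 | 6·8 = 48
B: 5·0+3·0+3·0+3·2 = 6 | 6·1 = 6
M: 5·0+3·7+3·0+3·3 = 30 | 6·5 = 30
T: 5·0+3·4+3·4+3·8 = 48 | 6·8 = 48
gcd(5,3,3,3,6) = 1

Coefficients: [5, 3, 3, 3, 6]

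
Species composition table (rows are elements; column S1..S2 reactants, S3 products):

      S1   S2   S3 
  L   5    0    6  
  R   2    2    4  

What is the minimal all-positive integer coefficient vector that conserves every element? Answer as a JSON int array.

Coefficients: [6, 4, 5]

L: 6·5+4·0 = 30 | 5·6 = 30
R: 6·2+4·2 = 20 | 5·4 = 20
gcd(6,4,5) = 1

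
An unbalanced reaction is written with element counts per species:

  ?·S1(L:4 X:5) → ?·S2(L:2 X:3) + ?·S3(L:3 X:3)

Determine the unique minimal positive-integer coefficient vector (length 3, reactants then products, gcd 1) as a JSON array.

L: 3·4 = 12 | 3·2+2·3 = 12
X: 3·5 = 15 | 3·3+2·3 = 15
gcd(3,3,2) = 1

Coefficients: [3, 3, 2]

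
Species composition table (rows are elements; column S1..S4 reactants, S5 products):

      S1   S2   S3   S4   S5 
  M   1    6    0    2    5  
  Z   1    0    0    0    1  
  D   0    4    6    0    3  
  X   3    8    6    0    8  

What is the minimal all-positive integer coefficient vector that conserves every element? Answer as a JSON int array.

M: 6·1+3·6+1·0+3·2 = 30 | 6·5 = 30
Z: 6·1+3·0+1·0+3·0 = 6 | 6·1 = 6
D: 6·0+3·4+1·6+3·0 = 18 | 6·3 = 18
X: 6·3+3·8+1·6+3·0 = 48 | 6·8 = 48
gcd(6,3,1,3,6) = 1

Coefficients: [6, 3, 1, 3, 6]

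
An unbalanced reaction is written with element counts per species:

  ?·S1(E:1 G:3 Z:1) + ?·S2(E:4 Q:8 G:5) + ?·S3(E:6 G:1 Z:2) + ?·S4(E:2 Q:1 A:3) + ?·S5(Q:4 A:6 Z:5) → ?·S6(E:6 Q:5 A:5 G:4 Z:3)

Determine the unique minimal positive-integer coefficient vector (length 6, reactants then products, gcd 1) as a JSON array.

E: 2·1+1·4+1·6+3·2+1·0 = 18 | 3·6 = 18
Q: 2·0+1·8+1·0+3·1+1·4 = 15 | 3·5 = 15
A: 2·0+1·0+1·0+3·3+1·6 = 15 | 3·5 = 15
G: 2·3+1·5+1·1+3·0+1·0 = 12 | 3·4 = 12
Z: 2·1+1·0+1·2+3·0+1·5 = 9 | 3·3 = 9
gcd(2,1,1,3,1,3) = 1

Coefficients: [2, 1, 1, 3, 1, 3]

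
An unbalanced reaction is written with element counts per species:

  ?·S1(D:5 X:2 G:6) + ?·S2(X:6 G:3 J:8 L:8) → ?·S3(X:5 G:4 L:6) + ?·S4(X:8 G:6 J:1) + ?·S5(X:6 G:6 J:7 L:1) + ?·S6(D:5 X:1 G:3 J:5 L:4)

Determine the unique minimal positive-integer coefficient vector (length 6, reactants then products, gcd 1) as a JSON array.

D: 5·5+5·0 = 25 | 3·0+1·0+2·0+5·5 = 25
X: 5·2+5·6 = 40 | 3·5+1·8+2·6+5·1 = 40
G: 5·6+5·3 = 45 | 3·4+1·6+2·6+5·3 = 45
J: 5·0+5·8 = 40 | 3·0+1·1+2·7+5·5 = 40
L: 5·0+5·8 = 40 | 3·6+1·0+2·1+5·4 = 40
gcd(5,5,3,1,2,5) = 1

Coefficients: [5, 5, 3, 1, 2, 5]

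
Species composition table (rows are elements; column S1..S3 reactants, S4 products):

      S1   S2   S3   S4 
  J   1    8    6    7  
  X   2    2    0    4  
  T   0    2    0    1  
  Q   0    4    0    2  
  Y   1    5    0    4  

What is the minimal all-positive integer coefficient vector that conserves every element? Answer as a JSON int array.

Coefficients: [6, 2, 1, 4]

J: 6·1+2·8+1·6 = 28 | 4·7 = 28
X: 6·2+2·2+1·0 = 16 | 4·4 = 16
T: 6·0+2·2+1·0 = 4 | 4·1 = 4
Q: 6·0+2·4+1·0 = 8 | 4·2 = 8
Y: 6·1+2·5+1·0 = 16 | 4·4 = 16
gcd(6,2,1,4) = 1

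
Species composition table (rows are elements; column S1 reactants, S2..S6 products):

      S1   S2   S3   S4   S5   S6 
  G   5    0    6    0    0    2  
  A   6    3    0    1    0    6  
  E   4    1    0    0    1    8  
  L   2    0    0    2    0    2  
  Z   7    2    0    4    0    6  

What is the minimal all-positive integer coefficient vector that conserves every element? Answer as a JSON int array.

Coefficients: [4, 5, 3, 3, 3, 1]

G: 4·5 = 20 | 5·0+3·6+3·0+3·0+1·2 = 20
A: 4·6 = 24 | 5·3+3·0+3·1+3·0+1·6 = 24
E: 4·4 = 16 | 5·1+3·0+3·0+3·1+1·8 = 16
L: 4·2 = 8 | 5·0+3·0+3·2+3·0+1·2 = 8
Z: 4·7 = 28 | 5·2+3·0+3·4+3·0+1·6 = 28
gcd(4,5,3,3,3,1) = 1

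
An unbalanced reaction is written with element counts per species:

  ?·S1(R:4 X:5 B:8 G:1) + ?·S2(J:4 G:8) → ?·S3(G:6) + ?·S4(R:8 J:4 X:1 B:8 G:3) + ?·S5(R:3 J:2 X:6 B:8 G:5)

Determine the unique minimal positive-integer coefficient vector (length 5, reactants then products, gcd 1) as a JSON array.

Coefficients: [5, 3, 1, 1, 4]

R: 5·4+3·0 = 20 | 1·0+1·8+4·3 = 20
J: 5·0+3·4 = 12 | 1·0+1·4+4·2 = 12
X: 5·5+3·0 = 25 | 1·0+1·1+4·6 = 25
B: 5·8+3·0 = 40 | 1·0+1·8+4·8 = 40
G: 5·1+3·8 = 29 | 1·6+1·3+4·5 = 29
gcd(5,3,1,1,4) = 1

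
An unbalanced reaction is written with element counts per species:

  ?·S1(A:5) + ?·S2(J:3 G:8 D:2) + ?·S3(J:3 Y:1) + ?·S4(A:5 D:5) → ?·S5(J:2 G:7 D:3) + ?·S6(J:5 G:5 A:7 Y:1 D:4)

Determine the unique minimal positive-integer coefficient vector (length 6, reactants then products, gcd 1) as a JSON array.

Coefficients: [4, 4, 5, 3, 1, 5]

J: 4·0+4·3+5·3+3·0 = 27 | 1·2+5·5 = 27
G: 4·0+4·8+5·0+3·0 = 32 | 1·7+5·5 = 32
A: 4·5+4·0+5·0+3·5 = 35 | 1·0+5·7 = 35
Y: 4·0+4·0+5·1+3·0 = 5 | 1·0+5·1 = 5
D: 4·0+4·2+5·0+3·5 = 23 | 1·3+5·4 = 23
gcd(4,4,5,3,1,5) = 1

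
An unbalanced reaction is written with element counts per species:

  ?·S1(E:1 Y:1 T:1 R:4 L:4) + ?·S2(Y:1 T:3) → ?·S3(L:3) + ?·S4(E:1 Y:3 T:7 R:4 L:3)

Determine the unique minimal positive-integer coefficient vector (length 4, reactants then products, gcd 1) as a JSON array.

Coefficients: [3, 6, 1, 3]

E: 3·1+6·0 = 3 | 1·0+3·1 = 3
Y: 3·1+6·1 = 9 | 1·0+3·3 = 9
T: 3·1+6·3 = 21 | 1·0+3·7 = 21
R: 3·4+6·0 = 12 | 1·0+3·4 = 12
L: 3·4+6·0 = 12 | 1·3+3·3 = 12
gcd(3,6,1,3) = 1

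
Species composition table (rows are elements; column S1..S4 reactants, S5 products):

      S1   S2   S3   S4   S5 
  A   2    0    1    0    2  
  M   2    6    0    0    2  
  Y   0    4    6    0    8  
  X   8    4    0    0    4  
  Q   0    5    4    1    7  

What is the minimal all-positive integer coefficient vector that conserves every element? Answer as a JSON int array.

Coefficients: [2, 1, 6, 6, 5]

A: 2·2+1·0+6·1+6·0 = 10 | 5·2 = 10
M: 2·2+1·6+6·0+6·0 = 10 | 5·2 = 10
Y: 2·0+1·4+6·6+6·0 = 40 | 5·8 = 40
X: 2·8+1·4+6·0+6·0 = 20 | 5·4 = 20
Q: 2·0+1·5+6·4+6·1 = 35 | 5·7 = 35
gcd(2,1,6,6,5) = 1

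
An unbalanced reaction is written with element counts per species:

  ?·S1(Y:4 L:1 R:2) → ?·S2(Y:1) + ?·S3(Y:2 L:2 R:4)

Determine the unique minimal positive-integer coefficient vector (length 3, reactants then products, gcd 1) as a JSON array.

Y: 2·4 = 8 | 6·1+1·2 = 8
L: 2·1 = 2 | 6·0+1·2 = 2
R: 2·2 = 4 | 6·0+1·4 = 4
gcd(2,6,1) = 1

Coefficients: [2, 6, 1]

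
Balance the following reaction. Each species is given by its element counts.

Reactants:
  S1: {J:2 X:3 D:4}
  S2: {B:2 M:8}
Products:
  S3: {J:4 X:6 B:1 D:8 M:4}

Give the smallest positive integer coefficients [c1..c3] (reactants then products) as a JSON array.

Coefficients: [4, 1, 2]

J: 4·2+1·0 = 8 | 2·4 = 8
X: 4·3+1·0 = 12 | 2·6 = 12
B: 4·0+1·2 = 2 | 2·1 = 2
D: 4·4+1·0 = 16 | 2·8 = 16
M: 4·0+1·8 = 8 | 2·4 = 8
gcd(4,1,2) = 1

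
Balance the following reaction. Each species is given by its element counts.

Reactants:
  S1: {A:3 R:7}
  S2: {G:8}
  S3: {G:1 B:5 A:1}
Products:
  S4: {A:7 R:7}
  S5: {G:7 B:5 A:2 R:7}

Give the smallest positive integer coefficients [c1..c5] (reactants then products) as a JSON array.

G: 6·0+3·8+4·1 = 28 | 2·0+4·7 = 28
B: 6·0+3·0+4·5 = 20 | 2·0+4·5 = 20
A: 6·3+3·0+4·1 = 22 | 2·7+4·2 = 22
R: 6·7+3·0+4·0 = 42 | 2·7+4·7 = 42
gcd(6,3,4,2,4) = 1

Coefficients: [6, 3, 4, 2, 4]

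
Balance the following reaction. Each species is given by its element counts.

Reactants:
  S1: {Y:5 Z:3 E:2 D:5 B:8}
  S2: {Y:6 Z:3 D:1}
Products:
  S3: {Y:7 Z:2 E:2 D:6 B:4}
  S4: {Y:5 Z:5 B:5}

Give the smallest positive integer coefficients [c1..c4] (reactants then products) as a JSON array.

Coefficients: [5, 5, 5, 4]

Y: 5·5+5·6 = 55 | 5·7+4·5 = 55
Z: 5·3+5·3 = 30 | 5·2+4·5 = 30
E: 5·2+5·0 = 10 | 5·2+4·0 = 10
D: 5·5+5·1 = 30 | 5·6+4·0 = 30
B: 5·8+5·0 = 40 | 5·4+4·5 = 40
gcd(5,5,5,4) = 1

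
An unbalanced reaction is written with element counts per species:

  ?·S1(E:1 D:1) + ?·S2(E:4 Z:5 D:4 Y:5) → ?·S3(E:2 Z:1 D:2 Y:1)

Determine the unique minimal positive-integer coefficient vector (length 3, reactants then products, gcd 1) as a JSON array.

E: 6·1+1·4 = 10 | 5·2 = 10
Z: 6·0+1·5 = 5 | 5·1 = 5
D: 6·1+1·4 = 10 | 5·2 = 10
Y: 6·0+1·5 = 5 | 5·1 = 5
gcd(6,1,5) = 1

Coefficients: [6, 1, 5]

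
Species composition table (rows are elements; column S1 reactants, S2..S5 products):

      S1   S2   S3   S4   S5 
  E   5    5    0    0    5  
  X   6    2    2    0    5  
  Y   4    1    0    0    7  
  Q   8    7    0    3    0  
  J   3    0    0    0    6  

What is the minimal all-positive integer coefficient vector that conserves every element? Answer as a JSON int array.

Coefficients: [4, 2, 5, 6, 2]

E: 4·5 = 20 | 2·5+5·0+6·0+2·5 = 20
X: 4·6 = 24 | 2·2+5·2+6·0+2·5 = 24
Y: 4·4 = 16 | 2·1+5·0+6·0+2·7 = 16
Q: 4·8 = 32 | 2·7+5·0+6·3+2·0 = 32
J: 4·3 = 12 | 2·0+5·0+6·0+2·6 = 12
gcd(4,2,5,6,2) = 1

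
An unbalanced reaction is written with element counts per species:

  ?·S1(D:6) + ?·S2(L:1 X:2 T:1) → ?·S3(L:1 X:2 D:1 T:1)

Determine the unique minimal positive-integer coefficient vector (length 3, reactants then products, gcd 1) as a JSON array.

L: 1·0+6·1 = 6 | 6·1 = 6
X: 1·0+6·2 = 12 | 6·2 = 12
D: 1·6+6·0 = 6 | 6·1 = 6
T: 1·0+6·1 = 6 | 6·1 = 6
gcd(1,6,6) = 1

Coefficients: [1, 6, 6]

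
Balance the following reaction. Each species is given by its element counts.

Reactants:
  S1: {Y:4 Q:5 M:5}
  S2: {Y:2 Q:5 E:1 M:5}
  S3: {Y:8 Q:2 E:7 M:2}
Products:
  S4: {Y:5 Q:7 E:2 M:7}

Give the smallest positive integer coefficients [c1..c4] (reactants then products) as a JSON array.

Y: 3·4+5·2+1·8 = 30 | 6·5 = 30
Q: 3·5+5·5+1·2 = 42 | 6·7 = 42
E: 3·0+5·1+1·7 = 12 | 6·2 = 12
M: 3·5+5·5+1·2 = 42 | 6·7 = 42
gcd(3,5,1,6) = 1

Coefficients: [3, 5, 1, 6]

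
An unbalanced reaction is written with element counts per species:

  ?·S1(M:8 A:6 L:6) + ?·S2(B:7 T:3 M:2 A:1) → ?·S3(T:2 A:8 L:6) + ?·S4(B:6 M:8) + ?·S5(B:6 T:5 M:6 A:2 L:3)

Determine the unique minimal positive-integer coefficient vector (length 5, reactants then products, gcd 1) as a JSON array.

Coefficients: [5, 6, 4, 5, 2]

B: 5·0+6·7 = 42 | 4·0+5·6+2·6 = 42
T: 5·0+6·3 = 18 | 4·2+5·0+2·5 = 18
M: 5·8+6·2 = 52 | 4·0+5·8+2·6 = 52
A: 5·6+6·1 = 36 | 4·8+5·0+2·2 = 36
L: 5·6+6·0 = 30 | 4·6+5·0+2·3 = 30
gcd(5,6,4,5,2) = 1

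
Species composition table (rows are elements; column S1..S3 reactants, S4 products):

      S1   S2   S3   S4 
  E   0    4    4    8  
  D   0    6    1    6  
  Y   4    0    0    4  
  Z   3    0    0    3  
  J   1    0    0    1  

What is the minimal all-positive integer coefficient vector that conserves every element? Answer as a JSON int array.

E: 5·0+4·4+6·4 = 40 | 5·8 = 40
D: 5·0+4·6+6·1 = 30 | 5·6 = 30
Y: 5·4+4·0+6·0 = 20 | 5·4 = 20
Z: 5·3+4·0+6·0 = 15 | 5·3 = 15
J: 5·1+4·0+6·0 = 5 | 5·1 = 5
gcd(5,4,6,5) = 1

Coefficients: [5, 4, 6, 5]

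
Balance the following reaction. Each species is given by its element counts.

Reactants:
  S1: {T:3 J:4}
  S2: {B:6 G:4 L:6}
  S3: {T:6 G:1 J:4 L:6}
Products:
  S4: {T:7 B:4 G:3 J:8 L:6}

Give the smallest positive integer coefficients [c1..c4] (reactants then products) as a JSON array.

Coefficients: [5, 2, 1, 3]

T: 5·3+2·0+1·6 = 21 | 3·7 = 21
B: 5·0+2·6+1·0 = 12 | 3·4 = 12
G: 5·0+2·4+1·1 = 9 | 3·3 = 9
J: 5·4+2·0+1·4 = 24 | 3·8 = 24
L: 5·0+2·6+1·6 = 18 | 3·6 = 18
gcd(5,2,1,3) = 1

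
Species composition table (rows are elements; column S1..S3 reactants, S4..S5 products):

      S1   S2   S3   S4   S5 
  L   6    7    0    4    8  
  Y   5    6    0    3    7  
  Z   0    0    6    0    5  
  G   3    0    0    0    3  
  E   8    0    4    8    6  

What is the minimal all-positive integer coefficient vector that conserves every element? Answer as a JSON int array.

L: 6·6+4·7+5·0 = 64 | 4·4+6·8 = 64
Y: 6·5+4·6+5·0 = 54 | 4·3+6·7 = 54
Z: 6·0+4·0+5·6 = 30 | 4·0+6·5 = 30
G: 6·3+4·0+5·0 = 18 | 4·0+6·3 = 18
E: 6·8+4·0+5·4 = 68 | 4·8+6·6 = 68
gcd(6,4,5,4,6) = 1

Coefficients: [6, 4, 5, 4, 6]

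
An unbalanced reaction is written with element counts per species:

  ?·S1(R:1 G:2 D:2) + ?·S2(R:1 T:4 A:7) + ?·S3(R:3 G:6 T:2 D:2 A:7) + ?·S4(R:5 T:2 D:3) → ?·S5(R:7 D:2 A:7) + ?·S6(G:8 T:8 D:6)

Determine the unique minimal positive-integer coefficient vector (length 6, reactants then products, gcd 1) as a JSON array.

Coefficients: [6, 3, 2, 4, 5, 3]

R: 6·1+3·1+2·3+4·5 = 35 | 5·7+3·0 = 35
G: 6·2+3·0+2·6+4·0 = 24 | 5·0+3·8 = 24
T: 6·0+3·4+2·2+4·2 = 24 | 5·0+3·8 = 24
D: 6·2+3·0+2·2+4·3 = 28 | 5·2+3·6 = 28
A: 6·0+3·7+2·7+4·0 = 35 | 5·7+3·0 = 35
gcd(6,3,2,4,5,3) = 1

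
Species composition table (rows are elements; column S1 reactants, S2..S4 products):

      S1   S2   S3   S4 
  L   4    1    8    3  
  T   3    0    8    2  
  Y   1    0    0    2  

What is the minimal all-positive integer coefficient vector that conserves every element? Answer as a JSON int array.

L: 4·4 = 16 | 2·1+1·8+2·3 = 16
T: 4·3 = 12 | 2·0+1·8+2·2 = 12
Y: 4·1 = 4 | 2·0+1·0+2·2 = 4
gcd(4,2,1,2) = 1

Coefficients: [4, 2, 1, 2]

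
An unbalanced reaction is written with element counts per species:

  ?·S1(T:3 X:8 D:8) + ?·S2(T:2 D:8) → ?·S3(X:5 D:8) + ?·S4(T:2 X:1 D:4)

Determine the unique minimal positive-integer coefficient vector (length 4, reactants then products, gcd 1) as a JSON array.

Coefficients: [2, 3, 2, 6]

T: 2·3+3·2 = 12 | 2·0+6·2 = 12
X: 2·8+3·0 = 16 | 2·5+6·1 = 16
D: 2·8+3·8 = 40 | 2·8+6·4 = 40
gcd(2,3,2,6) = 1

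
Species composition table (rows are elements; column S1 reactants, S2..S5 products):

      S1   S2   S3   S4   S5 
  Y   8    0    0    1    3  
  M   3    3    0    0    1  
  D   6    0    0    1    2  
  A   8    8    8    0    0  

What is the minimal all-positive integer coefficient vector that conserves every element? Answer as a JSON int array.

Coefficients: [3, 1, 2, 6, 6]

Y: 3·8 = 24 | 1·0+2·0+6·1+6·3 = 24
M: 3·3 = 9 | 1·3+2·0+6·0+6·1 = 9
D: 3·6 = 18 | 1·0+2·0+6·1+6·2 = 18
A: 3·8 = 24 | 1·8+2·8+6·0+6·0 = 24
gcd(3,1,2,6,6) = 1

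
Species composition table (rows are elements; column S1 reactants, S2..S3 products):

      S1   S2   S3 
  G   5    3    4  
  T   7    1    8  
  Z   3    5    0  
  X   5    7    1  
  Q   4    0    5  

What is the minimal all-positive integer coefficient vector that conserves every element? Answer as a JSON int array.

Coefficients: [5, 3, 4]

G: 5·5 = 25 | 3·3+4·4 = 25
T: 5·7 = 35 | 3·1+4·8 = 35
Z: 5·3 = 15 | 3·5+4·0 = 15
X: 5·5 = 25 | 3·7+4·1 = 25
Q: 5·4 = 20 | 3·0+4·5 = 20
gcd(5,3,4) = 1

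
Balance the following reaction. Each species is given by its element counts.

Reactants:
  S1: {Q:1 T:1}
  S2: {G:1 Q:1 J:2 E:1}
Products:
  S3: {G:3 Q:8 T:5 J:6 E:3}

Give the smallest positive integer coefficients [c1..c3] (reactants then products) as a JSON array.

G: 5·0+3·1 = 3 | 1·3 = 3
Q: 5·1+3·1 = 8 | 1·8 = 8
T: 5·1+3·0 = 5 | 1·5 = 5
J: 5·0+3·2 = 6 | 1·6 = 6
E: 5·0+3·1 = 3 | 1·3 = 3
gcd(5,3,1) = 1

Coefficients: [5, 3, 1]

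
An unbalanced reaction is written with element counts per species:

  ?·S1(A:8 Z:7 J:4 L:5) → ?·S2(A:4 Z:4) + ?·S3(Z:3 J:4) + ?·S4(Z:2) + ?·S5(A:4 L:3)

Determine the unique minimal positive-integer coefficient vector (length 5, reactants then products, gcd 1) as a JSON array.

A: 3·8 = 24 | 1·4+3·0+4·0+5·4 = 24
Z: 3·7 = 21 | 1·4+3·3+4·2+5·0 = 21
J: 3·4 = 12 | 1·0+3·4+4·0+5·0 = 12
L: 3·5 = 15 | 1·0+3·0+4·0+5·3 = 15
gcd(3,1,3,4,5) = 1

Coefficients: [3, 1, 3, 4, 5]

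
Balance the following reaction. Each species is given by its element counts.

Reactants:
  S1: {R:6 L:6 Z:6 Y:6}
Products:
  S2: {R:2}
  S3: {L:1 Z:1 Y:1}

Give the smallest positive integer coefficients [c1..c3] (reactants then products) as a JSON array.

Coefficients: [1, 3, 6]

R: 1·6 = 6 | 3·2+6·0 = 6
L: 1·6 = 6 | 3·0+6·1 = 6
Z: 1·6 = 6 | 3·0+6·1 = 6
Y: 1·6 = 6 | 3·0+6·1 = 6
gcd(1,3,6) = 1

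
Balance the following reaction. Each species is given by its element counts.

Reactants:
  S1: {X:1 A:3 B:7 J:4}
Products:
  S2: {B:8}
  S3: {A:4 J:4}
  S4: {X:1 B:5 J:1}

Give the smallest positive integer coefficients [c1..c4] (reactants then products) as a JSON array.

X: 4·1 = 4 | 1·0+3·0+4·1 = 4
A: 4·3 = 12 | 1·0+3·4+4·0 = 12
B: 4·7 = 28 | 1·8+3·0+4·5 = 28
J: 4·4 = 16 | 1·0+3·4+4·1 = 16
gcd(4,1,3,4) = 1

Coefficients: [4, 1, 3, 4]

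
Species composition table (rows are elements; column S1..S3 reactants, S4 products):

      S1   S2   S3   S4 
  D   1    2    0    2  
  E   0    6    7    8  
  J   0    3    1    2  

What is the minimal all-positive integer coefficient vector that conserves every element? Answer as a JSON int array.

Coefficients: [6, 2, 4, 5]

D: 6·1+2·2+4·0 = 10 | 5·2 = 10
E: 6·0+2·6+4·7 = 40 | 5·8 = 40
J: 6·0+2·3+4·1 = 10 | 5·2 = 10
gcd(6,2,4,5) = 1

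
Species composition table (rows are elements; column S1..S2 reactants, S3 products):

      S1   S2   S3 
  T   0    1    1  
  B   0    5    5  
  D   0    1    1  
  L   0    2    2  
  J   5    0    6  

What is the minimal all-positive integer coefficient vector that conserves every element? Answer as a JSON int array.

T: 6·0+5·1 = 5 | 5·1 = 5
B: 6·0+5·5 = 25 | 5·5 = 25
D: 6·0+5·1 = 5 | 5·1 = 5
L: 6·0+5·2 = 10 | 5·2 = 10
J: 6·5+5·0 = 30 | 5·6 = 30
gcd(6,5,5) = 1

Coefficients: [6, 5, 5]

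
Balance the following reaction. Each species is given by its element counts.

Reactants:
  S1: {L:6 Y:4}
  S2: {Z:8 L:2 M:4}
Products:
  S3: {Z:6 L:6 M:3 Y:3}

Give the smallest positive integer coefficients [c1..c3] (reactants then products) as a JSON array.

Coefficients: [3, 3, 4]

Z: 3·0+3·8 = 24 | 4·6 = 24
L: 3·6+3·2 = 24 | 4·6 = 24
M: 3·0+3·4 = 12 | 4·3 = 12
Y: 3·4+3·0 = 12 | 4·3 = 12
gcd(3,3,4) = 1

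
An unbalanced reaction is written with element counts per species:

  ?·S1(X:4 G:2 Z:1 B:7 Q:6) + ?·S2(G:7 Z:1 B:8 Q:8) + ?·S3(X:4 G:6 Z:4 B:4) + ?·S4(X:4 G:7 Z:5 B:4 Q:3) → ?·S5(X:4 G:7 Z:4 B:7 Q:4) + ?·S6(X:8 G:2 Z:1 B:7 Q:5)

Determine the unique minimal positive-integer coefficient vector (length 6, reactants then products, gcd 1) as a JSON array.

Coefficients: [3, 1, 4, 1, 6, 1]

X: 3·4+1·0+4·4+1·4 = 32 | 6·4+1·8 = 32
G: 3·2+1·7+4·6+1·7 = 44 | 6·7+1·2 = 44
Z: 3·1+1·1+4·4+1·5 = 25 | 6·4+1·1 = 25
B: 3·7+1·8+4·4+1·4 = 49 | 6·7+1·7 = 49
Q: 3·6+1·8+4·0+1·3 = 29 | 6·4+1·5 = 29
gcd(3,1,4,1,6,1) = 1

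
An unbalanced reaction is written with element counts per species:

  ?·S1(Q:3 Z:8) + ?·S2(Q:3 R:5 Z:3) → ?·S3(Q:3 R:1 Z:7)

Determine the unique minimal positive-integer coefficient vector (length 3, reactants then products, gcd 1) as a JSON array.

Coefficients: [4, 1, 5]

Q: 4·3+1·3 = 15 | 5·3 = 15
R: 4·0+1·5 = 5 | 5·1 = 5
Z: 4·8+1·3 = 35 | 5·7 = 35
gcd(4,1,5) = 1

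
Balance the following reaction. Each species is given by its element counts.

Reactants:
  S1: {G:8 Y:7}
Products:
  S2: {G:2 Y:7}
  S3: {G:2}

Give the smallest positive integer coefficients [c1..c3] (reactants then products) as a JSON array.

Coefficients: [1, 1, 3]

G: 1·8 = 8 | 1·2+3·2 = 8
Y: 1·7 = 7 | 1·7+3·0 = 7
gcd(1,1,3) = 1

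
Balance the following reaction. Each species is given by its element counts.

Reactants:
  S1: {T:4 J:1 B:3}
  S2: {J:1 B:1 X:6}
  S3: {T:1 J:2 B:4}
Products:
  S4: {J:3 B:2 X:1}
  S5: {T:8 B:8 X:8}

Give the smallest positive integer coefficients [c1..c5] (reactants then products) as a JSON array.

Coefficients: [5, 5, 4, 6, 3]

T: 5·4+5·0+4·1 = 24 | 6·0+3·8 = 24
J: 5·1+5·1+4·2 = 18 | 6·3+3·0 = 18
B: 5·3+5·1+4·4 = 36 | 6·2+3·8 = 36
X: 5·0+5·6+4·0 = 30 | 6·1+3·8 = 30
gcd(5,5,4,6,3) = 1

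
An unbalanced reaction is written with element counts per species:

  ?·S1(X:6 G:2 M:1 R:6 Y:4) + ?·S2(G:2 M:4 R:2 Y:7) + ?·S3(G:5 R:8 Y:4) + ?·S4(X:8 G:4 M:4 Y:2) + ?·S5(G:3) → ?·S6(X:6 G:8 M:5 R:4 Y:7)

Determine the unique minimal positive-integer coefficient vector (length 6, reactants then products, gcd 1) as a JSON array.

Coefficients: [1, 3, 1, 3, 5, 5]

X: 1·6+3·0+1·0+3·8+5·0 = 30 | 5·6 = 30
G: 1·2+3·2+1·5+3·4+5·3 = 40 | 5·8 = 40
M: 1·1+3·4+1·0+3·4+5·0 = 25 | 5·5 = 25
R: 1·6+3·2+1·8+3·0+5·0 = 20 | 5·4 = 20
Y: 1·4+3·7+1·4+3·2+5·0 = 35 | 5·7 = 35
gcd(1,3,1,3,5,5) = 1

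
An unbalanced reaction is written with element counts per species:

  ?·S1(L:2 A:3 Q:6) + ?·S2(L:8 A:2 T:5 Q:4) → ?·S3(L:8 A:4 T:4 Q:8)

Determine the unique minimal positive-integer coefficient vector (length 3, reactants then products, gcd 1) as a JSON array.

Coefficients: [4, 4, 5]

L: 4·2+4·8 = 40 | 5·8 = 40
A: 4·3+4·2 = 20 | 5·4 = 20
T: 4·0+4·5 = 20 | 5·4 = 20
Q: 4·6+4·4 = 40 | 5·8 = 40
gcd(4,4,5) = 1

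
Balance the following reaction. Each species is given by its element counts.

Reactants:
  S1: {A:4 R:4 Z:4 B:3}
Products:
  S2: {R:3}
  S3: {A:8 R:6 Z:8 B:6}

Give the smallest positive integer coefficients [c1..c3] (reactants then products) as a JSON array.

A: 6·4 = 24 | 2·0+3·8 = 24
R: 6·4 = 24 | 2·3+3·6 = 24
Z: 6·4 = 24 | 2·0+3·8 = 24
B: 6·3 = 18 | 2·0+3·6 = 18
gcd(6,2,3) = 1

Coefficients: [6, 2, 3]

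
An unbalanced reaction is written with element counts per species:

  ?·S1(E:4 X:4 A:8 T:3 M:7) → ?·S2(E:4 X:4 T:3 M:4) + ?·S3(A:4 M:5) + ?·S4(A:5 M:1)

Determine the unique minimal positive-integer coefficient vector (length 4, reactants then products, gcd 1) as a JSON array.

Coefficients: [3, 3, 1, 4]

E: 3·4 = 12 | 3·4+1·0+4·0 = 12
X: 3·4 = 12 | 3·4+1·0+4·0 = 12
A: 3·8 = 24 | 3·0+1·4+4·5 = 24
T: 3·3 = 9 | 3·3+1·0+4·0 = 9
M: 3·7 = 21 | 3·4+1·5+4·1 = 21
gcd(3,3,1,4) = 1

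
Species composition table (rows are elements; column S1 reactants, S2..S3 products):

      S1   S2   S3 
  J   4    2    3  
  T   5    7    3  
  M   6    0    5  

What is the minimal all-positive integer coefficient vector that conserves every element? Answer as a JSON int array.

Coefficients: [5, 1, 6]

J: 5·4 = 20 | 1·2+6·3 = 20
T: 5·5 = 25 | 1·7+6·3 = 25
M: 5·6 = 30 | 1·0+6·5 = 30
gcd(5,1,6) = 1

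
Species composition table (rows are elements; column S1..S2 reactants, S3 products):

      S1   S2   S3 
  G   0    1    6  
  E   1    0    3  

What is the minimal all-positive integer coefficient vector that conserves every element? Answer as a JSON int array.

Coefficients: [3, 6, 1]

G: 3·0+6·1 = 6 | 1·6 = 6
E: 3·1+6·0 = 3 | 1·3 = 3
gcd(3,6,1) = 1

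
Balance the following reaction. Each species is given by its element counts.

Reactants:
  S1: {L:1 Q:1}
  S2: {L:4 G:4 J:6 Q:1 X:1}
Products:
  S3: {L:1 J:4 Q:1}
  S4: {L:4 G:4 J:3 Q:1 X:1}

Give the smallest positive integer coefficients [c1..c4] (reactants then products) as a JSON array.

Coefficients: [3, 4, 3, 4]

L: 3·1+4·4 = 19 | 3·1+4·4 = 19
G: 3·0+4·4 = 16 | 3·0+4·4 = 16
J: 3·0+4·6 = 24 | 3·4+4·3 = 24
Q: 3·1+4·1 = 7 | 3·1+4·1 = 7
X: 3·0+4·1 = 4 | 3·0+4·1 = 4
gcd(3,4,3,4) = 1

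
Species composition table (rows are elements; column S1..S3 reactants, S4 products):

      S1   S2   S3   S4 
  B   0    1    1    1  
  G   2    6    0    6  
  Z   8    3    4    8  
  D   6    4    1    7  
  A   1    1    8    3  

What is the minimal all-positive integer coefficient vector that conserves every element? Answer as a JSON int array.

Coefficients: [3, 4, 1, 5]

B: 3·0+4·1+1·1 = 5 | 5·1 = 5
G: 3·2+4·6+1·0 = 30 | 5·6 = 30
Z: 3·8+4·3+1·4 = 40 | 5·8 = 40
D: 3·6+4·4+1·1 = 35 | 5·7 = 35
A: 3·1+4·1+1·8 = 15 | 5·3 = 15
gcd(3,4,1,5) = 1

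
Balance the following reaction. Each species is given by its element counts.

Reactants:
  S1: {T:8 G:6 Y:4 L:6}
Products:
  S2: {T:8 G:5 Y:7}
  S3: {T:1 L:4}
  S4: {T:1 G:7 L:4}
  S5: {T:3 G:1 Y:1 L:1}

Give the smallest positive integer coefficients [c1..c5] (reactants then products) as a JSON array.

Coefficients: [5, 2, 4, 2, 6]

T: 5·8 = 40 | 2·8+4·1+2·1+6·3 = 40
G: 5·6 = 30 | 2·5+4·0+2·7+6·1 = 30
Y: 5·4 = 20 | 2·7+4·0+2·0+6·1 = 20
L: 5·6 = 30 | 2·0+4·4+2·4+6·1 = 30
gcd(5,2,4,2,6) = 1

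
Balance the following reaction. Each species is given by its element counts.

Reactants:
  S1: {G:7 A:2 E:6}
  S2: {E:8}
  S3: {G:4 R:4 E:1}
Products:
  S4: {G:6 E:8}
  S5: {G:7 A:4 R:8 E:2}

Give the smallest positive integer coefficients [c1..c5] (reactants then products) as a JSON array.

Coefficients: [4, 2, 4, 5, 2]

G: 4·7+2·0+4·4 = 44 | 5·6+2·7 = 44
A: 4·2+2·0+4·0 = 8 | 5·0+2·4 = 8
R: 4·0+2·0+4·4 = 16 | 5·0+2·8 = 16
E: 4·6+2·8+4·1 = 44 | 5·8+2·2 = 44
gcd(4,2,4,5,2) = 1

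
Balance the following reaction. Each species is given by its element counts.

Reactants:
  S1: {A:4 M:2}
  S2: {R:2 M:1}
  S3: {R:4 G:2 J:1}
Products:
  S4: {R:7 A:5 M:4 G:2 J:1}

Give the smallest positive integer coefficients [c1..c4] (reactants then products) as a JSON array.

R: 5·0+6·2+4·4 = 28 | 4·7 = 28
A: 5·4+6·0+4·0 = 20 | 4·5 = 20
M: 5·2+6·1+4·0 = 16 | 4·4 = 16
G: 5·0+6·0+4·2 = 8 | 4·2 = 8
J: 5·0+6·0+4·1 = 4 | 4·1 = 4
gcd(5,6,4,4) = 1

Coefficients: [5, 6, 4, 4]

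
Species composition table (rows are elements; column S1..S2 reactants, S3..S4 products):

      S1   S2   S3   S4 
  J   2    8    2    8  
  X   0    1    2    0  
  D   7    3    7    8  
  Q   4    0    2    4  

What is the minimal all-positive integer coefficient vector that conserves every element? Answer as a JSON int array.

Coefficients: [6, 4, 2, 5]

J: 6·2+4·8 = 44 | 2·2+5·8 = 44
X: 6·0+4·1 = 4 | 2·2+5·0 = 4
D: 6·7+4·3 = 54 | 2·7+5·8 = 54
Q: 6·4+4·0 = 24 | 2·2+5·4 = 24
gcd(6,4,2,5) = 1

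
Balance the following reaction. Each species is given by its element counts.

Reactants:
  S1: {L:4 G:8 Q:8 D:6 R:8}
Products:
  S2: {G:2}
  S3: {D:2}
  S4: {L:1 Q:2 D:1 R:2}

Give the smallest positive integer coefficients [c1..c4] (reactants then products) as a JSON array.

Coefficients: [1, 4, 1, 4]

L: 1·4 = 4 | 4·0+1·0+4·1 = 4
G: 1·8 = 8 | 4·2+1·0+4·0 = 8
Q: 1·8 = 8 | 4·0+1·0+4·2 = 8
D: 1·6 = 6 | 4·0+1·2+4·1 = 6
R: 1·8 = 8 | 4·0+1·0+4·2 = 8
gcd(1,4,1,4) = 1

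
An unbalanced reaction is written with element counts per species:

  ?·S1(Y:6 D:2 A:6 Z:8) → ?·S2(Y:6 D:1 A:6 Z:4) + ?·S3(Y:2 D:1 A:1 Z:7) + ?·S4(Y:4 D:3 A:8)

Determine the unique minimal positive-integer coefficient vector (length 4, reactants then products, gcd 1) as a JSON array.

Coefficients: [5, 3, 4, 1]

Y: 5·6 = 30 | 3·6+4·2+1·4 = 30
D: 5·2 = 10 | 3·1+4·1+1·3 = 10
A: 5·6 = 30 | 3·6+4·1+1·8 = 30
Z: 5·8 = 40 | 3·4+4·7+1·0 = 40
gcd(5,3,4,1) = 1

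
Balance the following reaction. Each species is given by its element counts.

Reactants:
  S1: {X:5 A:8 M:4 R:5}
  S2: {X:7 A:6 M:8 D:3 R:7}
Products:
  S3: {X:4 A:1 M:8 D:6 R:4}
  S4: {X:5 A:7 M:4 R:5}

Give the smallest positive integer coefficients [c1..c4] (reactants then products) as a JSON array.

X: 3·5+2·7 = 29 | 1·4+5·5 = 29
A: 3·8+2·6 = 36 | 1·1+5·7 = 36
M: 3·4+2·8 = 28 | 1·8+5·4 = 28
D: 3·0+2·3 = 6 | 1·6+5·0 = 6
R: 3·5+2·7 = 29 | 1·4+5·5 = 29
gcd(3,2,1,5) = 1

Coefficients: [3, 2, 1, 5]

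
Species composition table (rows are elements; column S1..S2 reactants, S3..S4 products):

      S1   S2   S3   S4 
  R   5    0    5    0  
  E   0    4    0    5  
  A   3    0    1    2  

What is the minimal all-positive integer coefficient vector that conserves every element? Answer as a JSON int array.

Coefficients: [4, 5, 4, 4]

R: 4·5+5·0 = 20 | 4·5+4·0 = 20
E: 4·0+5·4 = 20 | 4·0+4·5 = 20
A: 4·3+5·0 = 12 | 4·1+4·2 = 12
gcd(4,5,4,4) = 1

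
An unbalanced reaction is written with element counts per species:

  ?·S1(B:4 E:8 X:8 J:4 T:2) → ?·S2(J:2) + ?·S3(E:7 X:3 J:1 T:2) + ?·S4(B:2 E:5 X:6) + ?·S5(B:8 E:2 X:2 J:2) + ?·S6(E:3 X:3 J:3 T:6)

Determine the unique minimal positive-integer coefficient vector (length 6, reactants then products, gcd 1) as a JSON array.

B: 4·4 = 16 | 5·0+1·0+4·2+1·8+1·0 = 16
E: 4·8 = 32 | 5·0+1·7+4·5+1·2+1·3 = 32
X: 4·8 = 32 | 5·0+1·3+4·6+1·2+1·3 = 32
J: 4·4 = 16 | 5·2+1·1+4·0+1·2+1·3 = 16
T: 4·2 = 8 | 5·0+1·2+4·0+1·0+1·6 = 8
gcd(4,5,1,4,1,1) = 1

Coefficients: [4, 5, 1, 4, 1, 1]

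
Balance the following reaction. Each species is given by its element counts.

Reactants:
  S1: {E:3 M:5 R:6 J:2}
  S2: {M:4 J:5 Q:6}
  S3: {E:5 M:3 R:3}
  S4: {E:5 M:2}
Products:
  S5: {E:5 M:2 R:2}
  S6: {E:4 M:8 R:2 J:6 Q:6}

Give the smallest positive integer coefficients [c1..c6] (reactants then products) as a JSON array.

Coefficients: [2, 4, 2, 5, 5, 4]

E: 2·3+4·0+2·5+5·5 = 41 | 5·5+4·4 = 41
M: 2·5+4·4+2·3+5·2 = 42 | 5·2+4·8 = 42
R: 2·6+4·0+2·3+5·0 = 18 | 5·2+4·2 = 18
J: 2·2+4·5+2·0+5·0 = 24 | 5·0+4·6 = 24
Q: 2·0+4·6+2·0+5·0 = 24 | 5·0+4·6 = 24
gcd(2,4,2,5,5,4) = 1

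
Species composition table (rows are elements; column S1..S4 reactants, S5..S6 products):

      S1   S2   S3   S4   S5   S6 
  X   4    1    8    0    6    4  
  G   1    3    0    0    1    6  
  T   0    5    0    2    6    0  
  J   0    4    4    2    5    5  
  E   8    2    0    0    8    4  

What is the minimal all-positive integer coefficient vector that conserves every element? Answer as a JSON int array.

Coefficients: [3, 2, 1, 4, 3, 1]

X: 3·4+2·1+1·8+4·0 = 22 | 3·6+1·4 = 22
G: 3·1+2·3+1·0+4·0 = 9 | 3·1+1·6 = 9
T: 3·0+2·5+1·0+4·2 = 18 | 3·6+1·0 = 18
J: 3·0+2·4+1·4+4·2 = 20 | 3·5+1·5 = 20
E: 3·8+2·2+1·0+4·0 = 28 | 3·8+1·4 = 28
gcd(3,2,1,4,3,1) = 1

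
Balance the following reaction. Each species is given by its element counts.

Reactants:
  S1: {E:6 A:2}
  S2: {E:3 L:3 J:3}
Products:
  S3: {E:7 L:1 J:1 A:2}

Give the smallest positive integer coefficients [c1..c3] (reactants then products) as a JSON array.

E: 3·6+1·3 = 21 | 3·7 = 21
L: 3·0+1·3 = 3 | 3·1 = 3
J: 3·0+1·3 = 3 | 3·1 = 3
A: 3·2+1·0 = 6 | 3·2 = 6
gcd(3,1,3) = 1

Coefficients: [3, 1, 3]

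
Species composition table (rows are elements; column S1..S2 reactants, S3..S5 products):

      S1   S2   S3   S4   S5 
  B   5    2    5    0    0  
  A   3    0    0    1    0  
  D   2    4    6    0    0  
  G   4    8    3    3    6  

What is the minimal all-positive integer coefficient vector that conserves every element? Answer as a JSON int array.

Coefficients: [2, 5, 4, 6, 3]

B: 2·5+5·2 = 20 | 4·5+6·0+3·0 = 20
A: 2·3+5·0 = 6 | 4·0+6·1+3·0 = 6
D: 2·2+5·4 = 24 | 4·6+6·0+3·0 = 24
G: 2·4+5·8 = 48 | 4·3+6·3+3·6 = 48
gcd(2,5,4,6,3) = 1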